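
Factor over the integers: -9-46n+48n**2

Need a pair with product 48·(-9) = -432 and sum -46: that's 8 and -54.
Split the middle term: 48n**2+8n - 54n-9 = 8n(6n+1) - 9(6n+1).

(6n+1)(8n-9)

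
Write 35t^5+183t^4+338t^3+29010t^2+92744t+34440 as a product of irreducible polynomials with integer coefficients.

(5t+14)(7t+3)(t+10)(t^2-8t+82)

Trying the rational-root candidates, t = -14/5 is a root, so (5t+14) is a factor; dividing leaves 7t^4+17t^3+20t^2+5746t+2460.
Next, t = -3/7 is a root, so (7t+3) is a factor; dividing leaves t^3+2t^2+2t+820.
Continuing, t = -10 is a root, so (t+10) is a factor; dividing leaves t^2-8t+82.
The quadratic t^2-8t+82 has discriminant -264 < 0 and is irreducible over ℤ.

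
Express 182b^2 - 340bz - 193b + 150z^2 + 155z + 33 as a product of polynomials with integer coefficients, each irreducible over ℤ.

(13b - 15z - 11)(14b - 10z - 3)

Group: 13b(14b - 10z - 3) + (-15z - 11)(14b - 10z - 3); both groups contain (14b - 10z - 3).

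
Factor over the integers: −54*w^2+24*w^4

Pull out the common factor 6*w^2; 4*w^2−9 is a difference of squares.

6*w^2*(2*w+3)*(2*w−3)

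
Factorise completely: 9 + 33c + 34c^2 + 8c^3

(2c + 1)(4c + 3)(c + 3)

Among the possible rational roots, c = -3 is a root, so (c + 3) is a factor; dividing leaves 8c^2 + 10c + 3.
The remaining quadratic factors as (2c + 1)(4c + 3).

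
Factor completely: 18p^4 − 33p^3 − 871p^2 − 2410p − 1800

(2p + 5)(3p + 10)(3p + 4)(p − 9)

By the rational root theorem, p = 9 is a root, so (p − 9) is a factor; dividing leaves 18p^3 + 129p^2 + 290p + 200.
Then p = −10/3 is a root, so (3p + 10) is a factor; dividing leaves 6p^2 + 23p + 20.
The remaining quadratic factors as (3p + 4)(2p + 5).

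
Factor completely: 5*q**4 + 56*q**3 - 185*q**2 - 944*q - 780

Among the possible rational roots, q = -13 is a root, so (q + 13) is a factor; dividing leaves 5*q**3 - 9*q**2 - 68*q - 60.
Then q = 5 is a root, giving the factor (q - 5) and quotient 5*q**2 + 16*q + 12.
The remaining quadratic factors as (q + 2)(5*q + 6).

(5*q + 6)*(q + 13)*(q + 2)*(q - 5)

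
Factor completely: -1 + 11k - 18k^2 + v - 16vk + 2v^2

Group: 2v(v - 9k + 1) + (2k - 1)(v - 9k + 1); both groups contain (v - 9k + 1).

(v - 9k + 1)(2v + 2k - 1)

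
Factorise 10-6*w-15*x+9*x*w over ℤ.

Group as (9*x*w-15*x) + (-6*w+10) = 3*x*(3*w-5) - 2*(3*w-5).
Both groups share the factor (3*w-5).

(3*w-5)*(3*x-2)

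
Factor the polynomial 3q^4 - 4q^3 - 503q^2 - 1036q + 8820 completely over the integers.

Testing divisors of the constant over divisors of the leading coefficient, q = 14 is a root, so (q - 14) is a factor; dividing leaves 3q^3 + 38q^2 + 29q - 630.
Then q = -7 is a root, so (q + 7) is a factor; dividing leaves 3q^2 + 17q - 90.
The remaining quadratic factors as (3q - 10)(q + 9).

(3q - 10)(q + 7)(q + 9)(q - 14)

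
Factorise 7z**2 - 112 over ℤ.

Pull out the common factor 7; z**2 - 16 is a difference of squares.

7(z + 4)(z - 4)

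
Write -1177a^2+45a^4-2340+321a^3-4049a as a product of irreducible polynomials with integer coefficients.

(3a+5)(3a-13)(5a+4)(a+9)

Among the possible rational roots, a = -4/5 is a root, giving the factor (5a+4) and quotient 9a^3+57a^2-281a-585.
Next, a = -9 is a root, so (a+9) divides it; the quotient is 9a^2-24a-65.
The remaining quadratic factors as (3a+5)(3a-13).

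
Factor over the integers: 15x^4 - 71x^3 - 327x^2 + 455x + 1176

(3x - 7)(5x + 8)(x + 3)(x - 7)

Trying the rational-root candidates, x = -8/5 is a root, giving the factor (5x + 8) and quotient 3x^3 - 19x^2 - 35x + 147.
Then x = -3 is a root, so (x + 3) is a factor; dividing leaves 3x^2 - 28x + 49.
The remaining quadratic factors as (x - 7)(3x - 7).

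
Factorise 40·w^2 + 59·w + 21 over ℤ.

(5·w + 3)·(8·w + 7)

Need a pair with product 40·21 = 840 and sum 59: that's 24 and 35.
Split the middle term: 40·w^2 + 24·w + 35·w + 21 = 8·w·(5·w + 3) + 7·(5·w + 3).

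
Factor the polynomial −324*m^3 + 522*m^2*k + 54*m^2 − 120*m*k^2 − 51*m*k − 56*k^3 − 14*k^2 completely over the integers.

−(6*m − 4*k − 1)*(6*m − 7*k)*(9*m + 2*k)

Group: 6*m*(−54*m^2 + 51*m*k + 14*k^2) + (−4*k − 1)*(−54*m^2 + 51*m*k + 14*k^2); both groups contain (−54*m^2 + 51*m*k + 14*k^2), so (6*m − 4*k − 1) is a factor with cofactor −54*m^2 + 51*m*k + 14*k^2.
The cofactor groups again: −54*m^2 + 51*m*k + 14*k^2 = −9*m*(6*m − 7*k) − 2*k*(6*m − 7*k); both groups contain (6*m − 7*k), giving −(9*m + 2*k)*(6*m − 7*k).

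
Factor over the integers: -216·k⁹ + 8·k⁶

-8·k⁶·(3·k - 1)·(9·k² + 3·k + 1)

Pull out the common factor 8·k⁶, leaving -27·k³ + 1.
Recognize a difference of cubes with the parts 1 and 3·k.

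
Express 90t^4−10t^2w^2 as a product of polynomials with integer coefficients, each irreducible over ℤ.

10t^2(3t+w)(3t−w)

Factor out 10t^2, leaving 9t^2−w^2, which is a difference of two squares.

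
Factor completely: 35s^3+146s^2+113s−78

Testing divisors of the constant over divisors of the leading coefficient, s = 3/7 is a root, so (7s−3) is a factor; dividing leaves 5s^2+23s+26.
The remaining quadratic factors as (5s+13)(s+2).

(5s+13)(7s−3)(s+2)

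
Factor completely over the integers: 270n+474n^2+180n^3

Pull out the common factor 6n, then factor the remaining trinomial.

6n(5n+9)(6n+5)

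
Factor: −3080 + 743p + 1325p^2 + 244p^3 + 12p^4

Among the possible rational roots, p = −5/2 is a root, giving the factor (2p + 5) and quotient 6p^3 + 107p^2 + 395p − 616.
Continuing, p = −8 is a root, so (p + 8) divides it; the quotient is 6p^2 + 59p − 77.
The remaining quadratic factors as (p + 11)(6p − 7).

(2p + 5)(6p − 7)(p + 11)(p + 8)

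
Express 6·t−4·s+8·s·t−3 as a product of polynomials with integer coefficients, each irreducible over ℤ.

(2·t−1)·(4·s+3)

Group as (8·s·t−4·s) + (6·t−3) = 4·s·(2·t−1) + 3·(2·t−1).
Both groups share the factor (2·t−1).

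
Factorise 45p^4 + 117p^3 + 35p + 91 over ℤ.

Group as (45p^4 + 35p) + (117p^3 + 91) = 5p(9p^3 + 7) + 13(9p^3 + 7).
Both groups share the factor (9p^3 + 7).

(5p + 13)(9p^3 + 7)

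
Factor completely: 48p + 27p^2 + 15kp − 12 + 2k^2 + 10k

Group: 2k(k + 3p + 6) + (9p − 2)(k + 3p + 6); both groups contain (k + 3p + 6).

(2k + 9p − 2)(k + 3p + 6)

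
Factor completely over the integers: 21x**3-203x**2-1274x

7x(3x+13)(x-14)

Pull out the common factor 7x, then factor the remaining trinomial.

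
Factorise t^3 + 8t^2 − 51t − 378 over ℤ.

(t + 6)(t + 9)(t − 7)

By the rational root theorem, t = −6 is a root, so (t + 6) is a factor; dividing leaves t^2 + 2t − 63.
The remaining quadratic factors as (t − 7)(t + 9).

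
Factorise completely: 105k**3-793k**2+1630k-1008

(3k-14)(5k-8)(7k-9)

By the rational root theorem, k = 8/5 is a root, so (5k-8) divides it; the quotient is 21k**2-125k+126.
The remaining quadratic factors as (7k-9)(3k-14).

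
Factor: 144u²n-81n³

9n(4u-3n)(4u+3n)

Factor out 9n, leaving 16u²-9n², which is a difference of two squares.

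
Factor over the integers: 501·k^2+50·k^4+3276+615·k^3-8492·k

Testing divisors of the constant over divisors of the leading coefficient, k = 2/5 is a root, so (5·k-2) is a factor; dividing leaves 10·k^3+127·k^2+151·k-1638.
Next, k = 14/5 is a root, giving the factor (5·k-14) and quotient 2·k^2+31·k+117.
The remaining quadratic factors as (k+9)(2·k+13).

(2·k+13)·(5·k-14)·(5·k-2)·(k+9)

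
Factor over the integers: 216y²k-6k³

6k(6y-k)(6y+k)

Pull out the common factor 6k; 36y²-k² is a difference of squares.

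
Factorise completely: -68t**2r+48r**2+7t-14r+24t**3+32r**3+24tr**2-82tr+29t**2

Group: 8t(3t**2-10tr+t+8r**2-2r) + (4r+7)(3t**2-10tr+t+8r**2-2r); both groups contain (3t**2-10tr+t+8r**2-2r), so (8t+4r+7) is a factor with cofactor 3t**2-10tr+t+8r**2-2r.
The cofactor groups again: 3t**2-10tr+t+8r**2-2r = t(3t-4r+1) - 2r(3t-4r+1); both groups contain (3t-4r+1), giving (t-2r)(3t-4r+1).

(t-2r)(3t-4r+1)(8t+4r+7)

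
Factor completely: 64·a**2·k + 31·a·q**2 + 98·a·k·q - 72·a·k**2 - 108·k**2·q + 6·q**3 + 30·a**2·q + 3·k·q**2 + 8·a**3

(2·a + 3·q)·(4·a - 4·k + q)·(a + 9·k + 2·q)

Group: 2·a·(4·a**2 + 32·a·k + 9·a·q - 36·k**2 + k·q + 2·q**2) + 3·q·(4·a**2 + 32·a·k + 9·a·q - 36·k**2 + k·q + 2·q**2); both groups contain (4·a**2 + 32·a·k + 9·a·q - 36·k**2 + k·q + 2·q**2), so (2·a + 3·q) is a factor with cofactor 4·a**2 + 32·a·k + 9·a·q - 36·k**2 + k·q + 2·q**2.
The cofactor groups again: 4·a**2 + 32·a·k + 9·a·q - 36·k**2 + k·q + 2·q**2 = 4·a·(a + 9·k + 2·q) + (-4·k + q)·(a + 9·k + 2·q); both groups contain (a + 9·k + 2·q), giving (4·a - 4·k + q)·(a + 9·k + 2·q).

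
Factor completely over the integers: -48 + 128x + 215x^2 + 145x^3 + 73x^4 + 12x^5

(3x + 4)(4x - 1)(x + 4)(x^2 + x + 3)

Testing divisors of the constant over divisors of the leading coefficient, x = -4 is a root, so (x + 4) divides it; the quotient is 12x^4 + 25x^3 + 45x^2 + 35x - 12.
Continuing, x = 1/4 is a root, so (4x - 1) is a factor; dividing leaves 3x^3 + 7x^2 + 13x + 12.
Then x = -4/3 is a root, so (3x + 4) is a factor; dividing leaves x^2 + x + 3.
The quadratic x^2 + x + 3 has discriminant -11 < 0 and is irreducible over ℤ.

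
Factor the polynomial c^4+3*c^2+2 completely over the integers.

(c^2+1)*(c^2+2)

Substitute u = c^2 to get a quadratic in u, then factor.
c^2+1 is irreducible over ℤ (sum of squares).
c^2+2 is irreducible over ℤ (always positive, so no real roots).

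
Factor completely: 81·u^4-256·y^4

Difference of squares twice: with A = 3·u and B = 4·y, A⁴ − B⁴ = (A² − B²)(A² + B²), and A² − B² factors again.

(3·u+4·y)·(3·u-4·y)·(9·u^2+16·y^2)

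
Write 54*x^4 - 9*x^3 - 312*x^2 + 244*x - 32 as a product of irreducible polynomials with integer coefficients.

(3*x + 8)*(3*x - 2)*(6*x - 1)*(x - 2)

Testing divisors of the constant over divisors of the leading coefficient, x = -8/3 is a root, giving the factor (3*x + 8) and quotient 18*x^3 - 51*x^2 + 32*x - 4.
Continuing, x = 2/3 is a root, so (3*x - 2) is a factor; dividing leaves 6*x^2 - 13*x + 2.
The remaining quadratic factors as (x - 2)(6*x - 1).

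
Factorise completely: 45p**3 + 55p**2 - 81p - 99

Group as (45p**3 - 81p) + (55p**2 - 99) = 9p(5p**2 - 9) + 11(5p**2 - 9).
Both groups share the factor (5p**2 - 9).

(9p + 11)(5p**2 - 9)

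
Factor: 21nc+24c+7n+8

(3c+1)(7n+8)

Group as (21nc+7n) + (24c+8) = 7n(3c+1) + 8(3c+1).
Both groups share the factor (3c+1).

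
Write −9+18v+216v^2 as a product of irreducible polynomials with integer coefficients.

Pull out the common factor 9, then factor the remaining trinomial.

9(4v+1)(6v−1)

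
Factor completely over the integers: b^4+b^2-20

(b+2)(b-2)(b^2+5)

Substitute u = b^2 to get a quadratic in u, then factor.
b^2+5 is irreducible over ℤ (always positive, so no real roots).
b^2-4 is a difference of squares.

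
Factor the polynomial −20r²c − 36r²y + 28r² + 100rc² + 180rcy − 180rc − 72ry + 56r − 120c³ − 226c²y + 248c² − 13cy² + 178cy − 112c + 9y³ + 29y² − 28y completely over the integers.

Group: 2r(−10rc − 18ry + 14r + 30c² + 49cy − 62c − 9y² − 29y + 28) + (−4c − y)(−10rc − 18ry + 14r + 30c² + 49cy − 62c − 9y² − 29y + 28); both groups contain (−10rc − 18ry + 14r + 30c² + 49cy − 62c − 9y² − 29y + 28), so (2r − 4c − y) is a factor with cofactor −10rc − 18ry + 14r + 30c² + 49cy − 62c − 9y² − 29y + 28.
The cofactor groups again: −10rc − 18ry + 14r + 30c² + 49cy − 62c − 9y² − 29y + 28 = −5c(2r − 6c + y + 4) + (−9y + 7)(2r − 6c + y + 4); both groups contain (2r − 6c + y + 4), giving −(5c + 9y − 7)(2r − 6c + y + 4).

−(2r − 4c − y)(2r − 6c + y + 4)(5c + 9y − 7)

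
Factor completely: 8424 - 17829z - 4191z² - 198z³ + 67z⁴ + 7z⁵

(7z - 3)(z + 9)(z - 8)(z² + 9z + 39)

Trying the rational-root candidates, z = 8 is a root, so (z - 8) divides it; the quotient is 7z⁴ + 123z³ + 786z² + 2097z - 1053.
Continuing, z = -9 is a root, giving the factor (z + 9) and quotient 7z³ + 60z² + 246z - 117.
Next, z = 3/7 is a root, so (7z - 3) is a factor; dividing leaves z² + 9z + 39.
The quadratic z² + 9z + 39 has discriminant -75 < 0 and is irreducible over ℤ.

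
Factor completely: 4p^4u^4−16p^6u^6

Every term has a factor of 4p^4u^4; factoring it out leaves −4p^2u^2+1.
Recognize a difference of squares with the parts 1 and 2pu.

−4p^4u^4(2pu+1)(2pu−1)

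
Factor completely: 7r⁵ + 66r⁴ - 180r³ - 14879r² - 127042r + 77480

(7r - 4)(r + 10)(r - 13)(r² + 13r + 149)

Testing divisors of the constant over divisors of the leading coefficient, r = 4/7 is a root, so (7r - 4) divides it; the quotient is r⁴ + 10r³ - 20r² - 2137r - 19370.
Continuing, r = 13 is a root, so (r - 13) is a factor; dividing leaves r³ + 23r² + 279r + 1490.
Then r = -10 is a root, so (r + 10) divides it; the quotient is r² + 13r + 149.
The quadratic r² + 13r + 149 has discriminant -427 < 0 and is irreducible over ℤ.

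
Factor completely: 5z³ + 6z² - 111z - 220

By the rational root theorem, z = 5 is a root, giving the factor (z - 5) and quotient 5z² + 31z + 44.
The remaining quadratic factors as (z + 4)(5z + 11).

(5z + 11)(z + 4)(z - 5)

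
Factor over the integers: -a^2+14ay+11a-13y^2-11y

-(a-13y-11)(a-y)

Group: -a(a-y) + (13y+11)(a-y); both groups contain (a-y).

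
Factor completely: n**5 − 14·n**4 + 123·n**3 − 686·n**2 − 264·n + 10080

Among the possible rational roots, n = 6 is a root, giving the factor (n − 6) and quotient n**4 − 8·n**3 + 75·n**2 − 236·n − 1680.
Next, n = 7 is a root, so (n − 7) is a factor; dividing leaves n**3 − n**2 + 68·n + 240.
Next, n = −3 is a root, so (n + 3) is a factor; dividing leaves n**2 − 4·n + 80.
The quadratic n**2 − 4·n + 80 has discriminant −304 < 0 and is irreducible over ℤ.

(n + 3)·(n − 6)·(n − 7)·(n**2 − 4·n + 80)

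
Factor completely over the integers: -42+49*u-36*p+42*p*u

(6*p+7)*(7*u-6)

Group as (42*p*u-36*p) + (49*u-42) = 6*p*(7*u-6) + 7*(7*u-6).
Both groups share the factor (7*u-6).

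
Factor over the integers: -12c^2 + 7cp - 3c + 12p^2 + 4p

-(3c - 4p)(4c + 3p + 1)

Group: -3c(4c + 3p + 1) + 4p(4c + 3p + 1); both groups contain (4c + 3p + 1).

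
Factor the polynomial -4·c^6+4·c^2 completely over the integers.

Factor out 4·c^2 first: what remains is -c^4+1.
Recognize a difference of squares with the parts 1 and c^2.
-c^2+1 is again a difference of squares: (-c+1)·(c+1).

-4·c^2·(c+1)·(c-1)·(c^2+1)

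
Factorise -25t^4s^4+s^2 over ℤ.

-s^2(5t^2s+1)(5t^2s-1)

Every term has a factor of s^2; factoring it out leaves -25t^4s^2+1.
Recognize a difference of squares with the parts 1 and 5t^2s.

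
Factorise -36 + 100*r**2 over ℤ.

Factor out 4, leaving 25*r**2 - 9, which is a difference of two squares.

4*(5*r + 3)*(5*r - 3)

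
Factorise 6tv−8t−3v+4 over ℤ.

Group as (6tv−8t) + (−3v+4) = 2t(3v−4) − (3v−4).
Both groups share the factor (3v−4).

(2t−1)(3v−4)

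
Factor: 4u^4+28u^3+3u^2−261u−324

(2u+3)(2u+9)(u+4)(u−3)

Trying the rational-root candidates, u = 3 is a root, giving the factor (u−3) and quotient 4u^3+40u^2+123u+108.
Then u = −3/2 is a root, so (2u+3) is a factor; dividing leaves 2u^2+17u+36.
The remaining quadratic factors as (u+4)(2u+9).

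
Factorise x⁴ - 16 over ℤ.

(x + 2)(x - 2)(x² + 4)

Difference of squares twice: with A = x and B = 2, A⁴ − B⁴ = (A² − B²)(A² + B²), and A² − B² factors again.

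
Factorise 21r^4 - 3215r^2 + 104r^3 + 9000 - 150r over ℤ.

(3r + 5)(7r - 12)(r + 15)(r - 10)

Among the possible rational roots, r = -15 is a root, giving the factor (r + 15) and quotient 21r^3 - 211r^2 - 50r + 600.
Then r = 12/7 is a root, so (7r - 12) divides it; the quotient is 3r^2 - 25r - 50.
The remaining quadratic factors as (3r + 5)(r - 10).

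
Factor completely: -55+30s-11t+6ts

Group as (6ts-11t) + (30s-55) = t(6s-11) + 5(6s-11).
Both groups share the factor (6s-11).

(6s-11)(t+5)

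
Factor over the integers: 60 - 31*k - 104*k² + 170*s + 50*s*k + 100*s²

Group: 10*s*(10*s - 8*k + 5) + (13*k + 12)*(10*s - 8*k + 5); both groups contain (10*s - 8*k + 5).

(10*s - 8*k + 5)*(10*s + 13*k + 12)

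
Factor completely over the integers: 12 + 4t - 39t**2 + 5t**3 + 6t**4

(2t + 1)(3t - 2)(t + 3)(t - 2)

By the rational root theorem, t = -3 is a root, so (t + 3) divides it; the quotient is 6t**3 - 13t**2 + 4.
Continuing, t = 2/3 is a root, so (3t - 2) divides it; the quotient is 2t**2 - 3t - 2.
The remaining quadratic factors as (2t + 1)(t - 2).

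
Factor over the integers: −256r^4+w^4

(w−4r)(w+4r)(w^2+16r^2)

Difference of squares twice: with A = w and B = 4r, A⁴ − B⁴ = (A² − B²)(A² + B²), and A² − B² factors again.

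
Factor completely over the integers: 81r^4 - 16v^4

Difference of squares twice: with A = 3r and B = 2v, A⁴ − B⁴ = (A² − B²)(A² + B²), and A² − B² factors again.

(3r + 2v)(3r - 2v)(9r^2 + 4v^2)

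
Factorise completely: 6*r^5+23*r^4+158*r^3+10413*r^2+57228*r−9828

Among the possible rational roots, r = −9 is a root, so (r+9) divides it; the quotient is 6*r^4−31*r^3+437*r^2+6480*r−1092.
Then r = −7 is a root, giving the factor (r+7) and quotient 6*r^3−73*r^2+948*r−156.
Next, r = 1/6 is a root, so (6*r−1) is a factor; dividing leaves r^2−12*r+156.
The quadratic r^2−12*r+156 has discriminant −480 < 0 and is irreducible over ℤ.

(6*r−1)*(r+7)*(r+9)*(r^2−12*r+156)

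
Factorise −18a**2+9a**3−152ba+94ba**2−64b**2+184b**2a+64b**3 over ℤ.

(4b+9a)(2b+a−2)(8b+a)

Group: 2b(32b**2+76ba+9a**2) + (a−2)(32b**2+76ba+9a**2); both groups contain (32b**2+76ba+9a**2), so (2b+a−2) is a factor with cofactor 32b**2+76ba+9a**2.
The cofactor groups again: 32b**2+76ba+9a**2 = 8b(4b+9a) + a(4b+9a); both groups contain (4b+9a), giving (8b+a)(4b+9a).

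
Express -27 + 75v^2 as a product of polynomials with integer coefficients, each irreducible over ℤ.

3(5v + 3)(5v - 3)

Factor out 3, leaving 25v^2 - 9, which is a difference of two squares.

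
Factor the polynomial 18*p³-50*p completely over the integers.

Every term has a factor of 2*p. Then 9*p²-25 = (3*p)² − (5)².

2*p*(3*p+5)*(3*p-5)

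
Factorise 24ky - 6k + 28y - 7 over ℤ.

(4y - 1)(6k + 7)

Group as (24ky - 6k) + (28y - 7) = 6k(4y - 1) + 7(4y - 1).
Both groups share the factor (4y - 1).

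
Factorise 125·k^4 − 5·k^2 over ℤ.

Pull out the common factor 5·k^2; 25·k^2 − 1 is a difference of squares.

5·k^2·(5·k + 1)·(5·k − 1)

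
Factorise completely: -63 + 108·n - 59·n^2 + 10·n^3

(2·n - 3)·(5·n - 7)·(n - 3)

By the rational root theorem, n = 3 is a root, giving the factor (n - 3) and quotient 10·n^2 - 29·n + 21.
The remaining quadratic factors as (2·n - 3)(5·n - 7).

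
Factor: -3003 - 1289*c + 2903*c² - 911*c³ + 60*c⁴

Trying the rational-root candidates, c = 7/3 is a root, so (3*c - 7) is a factor; dividing leaves 20*c³ - 257*c² + 368*c + 429.
Then c = 13/5 is a root, so (5*c - 13) divides it; the quotient is 4*c² - 41*c - 33.
The remaining quadratic factors as (4*c + 3)(c - 11).

(3*c - 7)*(4*c + 3)*(5*c - 13)*(c - 11)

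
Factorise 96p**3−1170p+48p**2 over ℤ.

Pull out the common factor 6p, then factor the remaining trinomial.

6p(4p+15)(4p−13)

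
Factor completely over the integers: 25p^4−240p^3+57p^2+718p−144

(5p+8)(5p−1)(p−2)(p−9)

By the rational root theorem, p = 1/5 is a root, giving the factor (5p−1) and quotient 5p^3−47p^2+2p+144.
Next, p = 9 is a root, so (p−9) is a factor; dividing leaves 5p^2−2p−16.
The remaining quadratic factors as (p−2)(5p+8).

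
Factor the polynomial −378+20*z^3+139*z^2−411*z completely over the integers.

Among the possible rational roots, z = −3/4 is a root, so (4*z+3) is a factor; dividing leaves 5*z^2+31*z−126.
The remaining quadratic factors as (5*z−14)(z+9).

(4*z+3)*(5*z−14)*(z+9)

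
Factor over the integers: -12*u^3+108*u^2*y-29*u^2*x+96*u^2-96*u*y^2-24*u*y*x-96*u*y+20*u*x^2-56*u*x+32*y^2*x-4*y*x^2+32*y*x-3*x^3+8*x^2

-(3*u-x)*(4*u-4*y-x)*(u-8*y+3*x-8)

Group: u*(-12*u^2+12*u*y+7*u*x-4*y*x-x^2) + (-8*y+3*x-8)*(-12*u^2+12*u*y+7*u*x-4*y*x-x^2); both groups contain (-12*u^2+12*u*y+7*u*x-4*y*x-x^2), so (u-8*y+3*x-8) is a factor with cofactor -12*u^2+12*u*y+7*u*x-4*y*x-x^2.
The cofactor groups again: -12*u^2+12*u*y+7*u*x-4*y*x-x^2 = -3*u*(4*u-4*y-x) + x*(4*u-4*y-x); both groups contain (4*u-4*y-x), giving -(3*u-x)*(4*u-4*y-x).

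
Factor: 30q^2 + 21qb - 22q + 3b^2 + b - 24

(6q + 3b - 8)(5q + b + 3)

Group: 5q(6q + 3b - 8) + (b + 3)(6q + 3b - 8); both groups contain (6q + 3b - 8).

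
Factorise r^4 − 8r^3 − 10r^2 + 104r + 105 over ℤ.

(r + 1)(r + 3)(r − 5)(r − 7)

Trying the rational-root candidates, r = 5 is a root, so (r − 5) is a factor; dividing leaves r^3 − 3r^2 − 25r − 21.
Continuing, r = 7 is a root, so (r − 7) is a factor; dividing leaves r^2 + 4r + 3.
The remaining quadratic factors as (r + 3)(r + 1).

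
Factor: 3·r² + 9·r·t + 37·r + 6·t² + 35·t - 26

Group: r·(3·r + 3·t - 2) + (2·t + 13)·(3·r + 3·t - 2); both groups contain (3·r + 3·t - 2).

(3·r + 3·t - 2)·(r + 2·t + 13)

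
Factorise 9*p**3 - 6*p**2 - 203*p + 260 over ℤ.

Trying the rational-root candidates, p = 4/3 is a root, so (3*p - 4) is a factor; dividing leaves 3*p**2 + 2*p - 65.
The remaining quadratic factors as (p + 5)(3*p - 13).

(3*p - 13)*(3*p - 4)*(p + 5)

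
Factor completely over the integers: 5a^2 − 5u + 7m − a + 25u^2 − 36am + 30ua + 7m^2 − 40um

(5u + 5a − m − 1)(5u + a − 7m)

Group: 5u(5u + 5a − m − 1) + (a − 7m)(5u + 5a − m − 1); both groups contain (5u + 5a − m − 1).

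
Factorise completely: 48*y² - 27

Pull out the common factor 3; 16*y² - 9 is a difference of squares.

3*(4*y + 3)*(4*y - 3)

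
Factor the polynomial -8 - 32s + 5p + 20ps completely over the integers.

(4s + 1)(5p - 8)

Group as (20ps + 5p) + (-32s - 8) = 5p(4s + 1) - 8(4s + 1).
Both groups share the factor (4s + 1).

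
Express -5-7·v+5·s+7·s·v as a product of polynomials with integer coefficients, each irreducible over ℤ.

(7·v+5)·(s-1)

Group as (7·s·v+5·s) + (-7·v-5) = s·(7·v+5) - (7·v+5).
Both groups share the factor (7·v+5).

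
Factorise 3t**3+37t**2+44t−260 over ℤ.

(3t+13)(t+10)(t−2)

By the rational root theorem, t = −10 is a root, so (t+10) is a factor; dividing leaves 3t**2+7t−26.
The remaining quadratic factors as (t−2)(3t+13).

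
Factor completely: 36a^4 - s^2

(6a^2 + s)(6a^2 - s)

Recognize a difference of squares with the parts 6a^2 and s.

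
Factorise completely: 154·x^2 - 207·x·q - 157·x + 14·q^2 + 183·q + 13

(11·x - 14·q - 1)·(14·x - q - 13)

Group: 11·x·(14·x - q - 13) + (-14·q - 1)·(14·x - q - 13); both groups contain (14·x - q - 13).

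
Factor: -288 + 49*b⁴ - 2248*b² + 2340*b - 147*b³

Among the possible rational roots, b = 8 is a root, so (b - 8) divides it; the quotient is 49*b³ + 245*b² - 288*b + 36.
Continuing, b = 6/7 is a root, so (7*b - 6) is a factor; dividing leaves 7*b² + 41*b - 6.
The remaining quadratic factors as (7*b - 1)(b + 6).

(7*b - 1)*(7*b - 6)*(b + 6)*(b - 8)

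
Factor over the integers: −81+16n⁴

Difference of squares twice: with A = 2n and B = 3, A⁴ − B⁴ = (A² − B²)(A² + B²), and A² − B² factors again.

(2n+3)(2n−3)(4n²+9)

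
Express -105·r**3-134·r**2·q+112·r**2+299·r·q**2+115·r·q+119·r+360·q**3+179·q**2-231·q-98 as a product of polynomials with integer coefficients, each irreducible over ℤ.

Group: 7·r·(-15·r**2-2·r·q+31·r+45·q**2-17·q-14) + (8·q+7)·(-15·r**2-2·r·q+31·r+45·q**2-17·q-14); both groups contain (-15·r**2-2·r·q+31·r+45·q**2-17·q-14), so (7·r+8·q+7) is a factor with cofactor -15·r**2-2·r·q+31·r+45·q**2-17·q-14.
The cofactor groups again: -15·r**2-2·r·q+31·r+45·q**2-17·q-14 = -5·r·(3·r-5·q-2) + (-9·q+7)·(3·r-5·q-2); both groups contain (3·r-5·q-2), giving -(5·r+9·q-7)·(3·r-5·q-2).

-(3·r-5·q-2)·(7·r+8·q+7)·(5·r+9·q-7)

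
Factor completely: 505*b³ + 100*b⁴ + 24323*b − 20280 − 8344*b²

Trying the rational-root candidates, b = 15/4 is a root, so (4*b − 15) is a factor; dividing leaves 25*b³ + 220*b² − 1261*b + 1352.
Then b = 13/5 is a root, so (5*b − 13) is a factor; dividing leaves 5*b² + 57*b − 104.
The remaining quadratic factors as (5*b − 8)(b + 13).

(4*b − 15)*(5*b − 13)*(5*b − 8)*(b + 13)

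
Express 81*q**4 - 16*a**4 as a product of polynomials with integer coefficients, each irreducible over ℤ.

(3*q - 2*a)*(3*q + 2*a)*(9*q**2 + 4*a**2)

Difference of squares twice: with A = 3*q and B = 2*a, A⁴ − B⁴ = (A² − B²)(A² + B²), and A² − B² factors again.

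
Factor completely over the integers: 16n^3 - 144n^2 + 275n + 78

(4n + 1)(4n - 13)(n - 6)

By the rational root theorem, n = -1/4 is a root, so (4n + 1) is a factor; dividing leaves 4n^2 - 37n + 78.
The remaining quadratic factors as (4n - 13)(n - 6).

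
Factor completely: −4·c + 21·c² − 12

Need a pair with product 21·(−12) = −252 and sum −4: that's −18 and 14.
Split the middle term: 21·c² − 18·c + 14·c − 12 = 3·c·(7·c − 6) + 2·(7·c − 6).

(3·c + 2)·(7·c − 6)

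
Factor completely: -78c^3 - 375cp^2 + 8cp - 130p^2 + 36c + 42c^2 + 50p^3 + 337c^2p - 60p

-(13c - 2p + 6)(2c - 5p - 2)(3c - 5p)

Group: 13c(-6c^2 + 25cp + 6c - 25p^2 - 10p) + (-2p + 6)(-6c^2 + 25cp + 6c - 25p^2 - 10p); both groups contain (-6c^2 + 25cp + 6c - 25p^2 - 10p), so (13c - 2p + 6) is a factor with cofactor -6c^2 + 25cp + 6c - 25p^2 - 10p.
The cofactor groups again: -6c^2 + 25cp + 6c - 25p^2 - 10p = -3c(2c - 5p - 2) + 5p(2c - 5p - 2); both groups contain (2c - 5p - 2), giving -(3c - 5p)(2c - 5p - 2).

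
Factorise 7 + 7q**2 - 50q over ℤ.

(7q - 1)(q - 7)

Need a pair with product 7·7 = 49 and sum -50: that's -49 and -1.
Split the middle term: 7q**2 - 49q - q + 7 = 7q(q - 7) - (q - 7).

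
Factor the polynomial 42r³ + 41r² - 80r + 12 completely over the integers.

(6r - 1)(7r - 6)(r + 2)

Trying the rational-root candidates, r = 1/6 is a root, so (6r - 1) divides it; the quotient is 7r² + 8r - 12.
The remaining quadratic factors as (r + 2)(7r - 6).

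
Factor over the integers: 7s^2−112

Pull out the common factor 7; s^2−16 is a difference of squares.

7(s+4)(s−4)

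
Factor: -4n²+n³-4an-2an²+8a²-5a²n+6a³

Group: a(6a²+an+8a-n²+4n) - n(6a²+an+8a-n²+4n); both groups contain (6a²+an+8a-n²+4n), so (a-n) is a factor with cofactor 6a²+an+8a-n²+4n.
The cofactor groups again: 6a²+an+8a-n²+4n = 3a(2a+n) + (-n+4)(2a+n); both groups contain (2a+n), giving (3a-n+4)(2a+n).

(2a+n)(3a-n+4)(a-n)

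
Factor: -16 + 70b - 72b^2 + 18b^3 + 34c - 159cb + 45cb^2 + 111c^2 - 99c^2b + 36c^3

(3c - 3b + 8)(3c - 6b + 2)(4c + b - 1)

Group: 3c(12c^2 - 21cb + 5c - 6b^2 + 8b - 2) + (-3b + 8)(12c^2 - 21cb + 5c - 6b^2 + 8b - 2); both groups contain (12c^2 - 21cb + 5c - 6b^2 + 8b - 2), so (3c - 3b + 8) is a factor with cofactor 12c^2 - 21cb + 5c - 6b^2 + 8b - 2.
The cofactor groups again: 12c^2 - 21cb + 5c - 6b^2 + 8b - 2 = 4c(3c - 6b + 2) + (b - 1)(3c - 6b + 2); both groups contain (3c - 6b + 2), giving (4c + b - 1)(3c - 6b + 2).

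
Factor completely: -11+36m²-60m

(6m+1)(6m-11)

Need a pair with product 36·(-11) = -396 and sum -60: that's -66 and 6.
Split the middle term: 36m²-66m + 6m-11 = 6m(6m-11) + (6m-11).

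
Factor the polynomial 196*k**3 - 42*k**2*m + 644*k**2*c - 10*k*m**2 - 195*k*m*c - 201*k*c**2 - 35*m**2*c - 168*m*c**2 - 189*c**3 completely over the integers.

Group: 2*k*(98*k**2 - 21*k*m - 21*k*c - 5*m**2 - 24*m*c - 27*c**2) + 7*c*(98*k**2 - 21*k*m - 21*k*c - 5*m**2 - 24*m*c - 27*c**2); both groups contain (98*k**2 - 21*k*m - 21*k*c - 5*m**2 - 24*m*c - 27*c**2), so (2*k + 7*c) is a factor with cofactor 98*k**2 - 21*k*m - 21*k*c - 5*m**2 - 24*m*c - 27*c**2.
The cofactor groups again: 98*k**2 - 21*k*m - 21*k*c - 5*m**2 - 24*m*c - 27*c**2 = 7*k*(14*k - 5*m - 9*c) + (m + 3*c)*(14*k - 5*m - 9*c); both groups contain (14*k - 5*m - 9*c), giving (7*k + m + 3*c)*(14*k - 5*m - 9*c).

(14*k - 5*m - 9*c)*(7*k + m + 3*c)*(2*k + 7*c)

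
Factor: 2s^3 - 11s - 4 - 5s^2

(2s + 1)(s + 1)(s - 4)

Trying the rational-root candidates, s = -1 is a root, giving the factor (s + 1) and quotient 2s^2 - 7s - 4.
The remaining quadratic factors as (s - 4)(2s + 1).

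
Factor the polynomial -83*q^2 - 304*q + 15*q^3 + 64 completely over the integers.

Trying the rational-root candidates, q = 1/5 is a root, giving the factor (5*q - 1) and quotient 3*q^2 - 16*q - 64.
The remaining quadratic factors as (3*q + 8)(q - 8).

(3*q + 8)*(5*q - 1)*(q - 8)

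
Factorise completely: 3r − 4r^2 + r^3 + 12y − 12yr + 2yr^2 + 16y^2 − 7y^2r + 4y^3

Group: 4y(y^2 − 2yr + 4y + r^2 − 4r + 3) + r(y^2 − 2yr + 4y + r^2 − 4r + 3); both groups contain (y^2 − 2yr + 4y + r^2 − 4r + 3), so (4y + r) is a factor with cofactor y^2 − 2yr + 4y + r^2 − 4r + 3.
The cofactor groups again: y^2 − 2yr + 4y + r^2 − 4r + 3 = y(y − r + 1) + (−r + 3)(y − r + 1); both groups contain (y − r + 1), giving (y − r + 3)(y − r + 1).

(y − r + 1)(y − r + 3)(4y + r)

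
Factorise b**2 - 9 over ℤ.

(b + 3)(b - 3)

Two integers with product -9 and sum 0 are 3 and -3.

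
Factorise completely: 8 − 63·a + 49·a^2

(7·a − 1)·(7·a − 8)

Need a pair with product 49·8 = 392 and sum −63: that's −56 and −7.
Split the middle term: 49·a^2 − 56·a − 7·a + 8 = 7·a·(7·a − 8) − (7·a − 8).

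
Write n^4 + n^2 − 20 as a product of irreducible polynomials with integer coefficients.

(n + 2)*(n − 2)*(n^2 + 5)

Substitute u = n^2 to get a quadratic in u, then factor.
n^2 + 5 is irreducible over ℤ (always positive, so no real roots).
n^2 − 4 is a difference of squares.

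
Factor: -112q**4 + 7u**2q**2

Every term has a factor of 7q**2. Then u**2 - 16q**2 = (u)² − (4q)².

7q**2(u - 4q)(u + 4q)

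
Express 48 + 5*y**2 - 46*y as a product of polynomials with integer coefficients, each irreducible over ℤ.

Need a pair with product 5·48 = 240 and sum -46: that's -40 and -6.
Split the middle term: 5*y**2 - 40*y - 6*y + 48 = 5*y*(y - 8) - 6*(y - 8).

(5*y - 6)*(y - 8)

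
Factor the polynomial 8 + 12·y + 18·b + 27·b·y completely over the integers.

(3·y + 2)·(9·b + 4)

Group as (27·b·y + 18·b) + (12·y + 8) = 9·b·(3·y + 2) + 4·(3·y + 2).
Both groups share the factor (3·y + 2).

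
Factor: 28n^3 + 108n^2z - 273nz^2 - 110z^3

(14n + 5z)(2n + 11z)(n - 2z)

Group: 2n(14n^2 - 23nz - 10z^2) + 11z(14n^2 - 23nz - 10z^2); both groups contain (14n^2 - 23nz - 10z^2), so (2n + 11z) is a factor with cofactor 14n^2 - 23nz - 10z^2.
The cofactor groups again: 14n^2 - 23nz - 10z^2 = n(14n + 5z) - 2z(14n + 5z); both groups contain (14n + 5z), giving (n - 2z)(14n + 5z).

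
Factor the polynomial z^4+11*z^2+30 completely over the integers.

(z^2+5)*(z^2+6)

Substitute u = z^2 to get a quadratic in u, then factor.
z^2+5 is irreducible over ℤ (always positive, so no real roots).
z^2+6 is irreducible over ℤ (always positive, so no real roots).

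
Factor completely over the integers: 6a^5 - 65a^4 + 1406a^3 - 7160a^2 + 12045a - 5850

Trying the rational-root candidates, a = 2 is a root, so (a - 2) is a factor; dividing leaves 6a^4 - 53a^3 + 1300a^2 - 4560a + 2925.
Then a = 5/6 is a root, so (6a - 5) divides it; the quotient is a^3 - 8a^2 + 210a - 585.
Continuing, a = 3 is a root, so (a - 3) is a factor; dividing leaves a^2 - 5a + 195.
The quadratic a^2 - 5a + 195 has discriminant -755 < 0 and is irreducible over ℤ.

(6a - 5)(a - 2)(a - 3)(a^2 - 5a + 195)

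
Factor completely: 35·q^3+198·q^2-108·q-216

Trying the rational-root candidates, q = -6/7 is a root, giving the factor (7·q+6) and quotient 5·q^2+24·q-36.
The remaining quadratic factors as (5·q-6)(q+6).

(5·q-6)·(7·q+6)·(q+6)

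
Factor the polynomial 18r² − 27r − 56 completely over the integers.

Need a pair with product 18·(−56) = −1008 and sum −27: that's −48 and 21.
Split the middle term: 18r² − 48r + 21r − 56 = 6r(3r − 8) + 7(3r − 8).

(3r − 8)(6r + 7)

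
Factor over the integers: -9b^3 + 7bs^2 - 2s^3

-(3b - 2s)(3b - s)(b + s)

Group: 3b(-3b^2 - 2bs + s^2) - 2s(-3b^2 - 2bs + s^2); both groups contain (-3b^2 - 2bs + s^2), so (3b - 2s) is a factor with cofactor -3b^2 - 2bs + s^2.
The cofactor groups again: -3b^2 - 2bs + s^2 = -b(3b - s) - s(3b - s); both groups contain (3b - s), giving -(b + s)(3b - s).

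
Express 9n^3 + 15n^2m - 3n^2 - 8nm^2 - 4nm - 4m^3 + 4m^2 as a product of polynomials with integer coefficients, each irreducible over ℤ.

(3n - 2m)(n + 2m)(3n + m - 1)

Group: 3n(3n^2 + 7nm - n + 2m^2 - 2m) - 2m(3n^2 + 7nm - n + 2m^2 - 2m); both groups contain (3n^2 + 7nm - n + 2m^2 - 2m), so (3n - 2m) is a factor with cofactor 3n^2 + 7nm - n + 2m^2 - 2m.
The cofactor groups again: 3n^2 + 7nm - n + 2m^2 - 2m = n(3n + m - 1) + 2m(3n + m - 1); both groups contain (3n + m - 1), giving (n + 2m)(3n + m - 1).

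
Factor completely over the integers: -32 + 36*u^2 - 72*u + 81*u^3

(9*u + 4)*(9*u^2 - 8)

Group as (81*u^3 - 72*u) + (36*u^2 - 32) = 9*u*(9*u^2 - 8) + 4*(9*u^2 - 8).
Both groups share the factor (9*u^2 - 8).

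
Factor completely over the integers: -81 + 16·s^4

Difference of squares twice: with A = 2·s and B = 3, A⁴ − B⁴ = (A² − B²)(A² + B²), and A² − B² factors again.

(2·s + 3)·(2·s - 3)·(4·s^2 + 9)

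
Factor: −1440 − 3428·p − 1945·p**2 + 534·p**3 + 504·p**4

(3·p + 4)·(4·p − 9)·(6·p + 5)·(7·p + 8)

Among the possible rational roots, p = −5/6 is a root, so (6·p + 5) divides it; the quotient is 84·p**3 + 19·p**2 − 340·p − 288.
Continuing, p = −8/7 is a root, so (7·p + 8) divides it; the quotient is 12·p**2 − 11·p − 36.
The remaining quadratic factors as (3·p + 4)(4·p − 9).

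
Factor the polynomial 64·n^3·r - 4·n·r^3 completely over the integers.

4·n·r·(4·n + r)·(4·n - r)

Every term has a factor of 4·n·r. Then 16·n^2 - r^2 = (4·n)² − (r)².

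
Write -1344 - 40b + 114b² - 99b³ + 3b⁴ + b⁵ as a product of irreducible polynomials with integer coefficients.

Testing divisors of the constant over divisors of the leading coefficient, b = -12 is a root, so (b + 12) divides it; the quotient is b⁴ - 9b³ + 9b² + 6b - 112.
Then b = -2 is a root, so (b + 2) divides it; the quotient is b³ - 11b² + 31b - 56.
Next, b = 8 is a root, so (b - 8) divides it; the quotient is b² - 3b + 7.
The quadratic b² - 3b + 7 has discriminant -19 < 0 and is irreducible over ℤ.

(b + 12)(b + 2)(b - 8)(b² - 3b + 7)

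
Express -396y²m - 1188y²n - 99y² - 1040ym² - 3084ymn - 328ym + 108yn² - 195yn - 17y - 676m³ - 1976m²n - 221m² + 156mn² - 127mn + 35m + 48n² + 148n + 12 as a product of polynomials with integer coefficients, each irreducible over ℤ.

Group: 4m(-99y² - 260ym + 9yn - 17y - 169m² + 13mn - 13m + 4n + 12) + (12n + 1)(-99y² - 260ym + 9yn - 17y - 169m² + 13mn - 13m + 4n + 12); both groups contain (-99y² - 260ym + 9yn - 17y - 169m² + 13mn - 13m + 4n + 12), so (4m + 12n + 1) is a factor with cofactor -99y² - 260ym + 9yn - 17y - 169m² + 13mn - 13m + 4n + 12.
The cofactor groups again: -99y² - 260ym + 9yn - 17y - 169m² + 13mn - 13m + 4n + 12 = -9y(11y + 13m - n - 3) + (-13m - 4)(11y + 13m - n - 3); both groups contain (11y + 13m - n - 3), giving -(9y + 13m + 4)(11y + 13m - n - 3).

-(9y + 13m + 4)(11y + 13m - n - 3)(4m + 12n + 1)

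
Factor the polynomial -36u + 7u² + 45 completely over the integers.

Need a pair with product 7·45 = 315 and sum -36: that's -21 and -15.
Split the middle term: 7u² - 21u - 15u + 45 = 7u(u - 3) - 15(u - 3).

(7u - 15)(u - 3)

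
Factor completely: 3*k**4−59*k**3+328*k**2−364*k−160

Testing divisors of the constant over divisors of the leading coefficient, k = −1/3 is a root, giving the factor (3*k+1) and quotient k**3−20*k**2+116*k−160.
Continuing, k = 8 is a root, so (k−8) divides it; the quotient is k**2−12*k+20.
The remaining quadratic factors as (k−10)(k−2).

(3*k+1)*(k−10)*(k−2)*(k−8)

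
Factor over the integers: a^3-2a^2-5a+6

(a+2)(a-1)(a-3)

Among the possible rational roots, a = 3 is a root, so (a-3) divides it; the quotient is a^2+a-2.
The remaining quadratic factors as (a-1)(a+2).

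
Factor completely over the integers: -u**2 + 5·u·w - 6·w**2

-(u - 2·w)·(u - 3·w)

Group: -u·(u - 3·w) + 2·w·(u - 3·w); both groups contain (u - 3·w).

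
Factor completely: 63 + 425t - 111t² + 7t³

(7t + 1)(t - 7)(t - 9)

Among the possible rational roots, t = 7 is a root, so (t - 7) divides it; the quotient is 7t² - 62t - 9.
The remaining quadratic factors as (7t + 1)(t - 9).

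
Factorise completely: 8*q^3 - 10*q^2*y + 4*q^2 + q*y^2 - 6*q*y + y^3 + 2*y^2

Group: 4*q*(2*q^2 - 3*q*y + y^2) + (y + 2)*(2*q^2 - 3*q*y + y^2); both groups contain (2*q^2 - 3*q*y + y^2), so (4*q + y + 2) is a factor with cofactor 2*q^2 - 3*q*y + y^2.
The cofactor groups again: 2*q^2 - 3*q*y + y^2 = q*(2*q - y) - y*(2*q - y); both groups contain (2*q - y), giving (q - y)*(2*q - y).

(2*q - y)*(4*q + y + 2)*(q - y)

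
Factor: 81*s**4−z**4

(3*s+z)*(3*s−z)*(9*s**2+z**2)

Difference of squares twice: with A = 3*s and B = z, A⁴ − B⁴ = (A² − B²)(A² + B²), and A² − B² factors again.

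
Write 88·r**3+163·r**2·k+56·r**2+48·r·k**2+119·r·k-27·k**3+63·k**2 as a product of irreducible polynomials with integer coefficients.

Group: r·(88·r**2+75·r·k+56·r-27·k**2+63·k) + k·(88·r**2+75·r·k+56·r-27·k**2+63·k); both groups contain (88·r**2+75·r·k+56·r-27·k**2+63·k), so (r+k) is a factor with cofactor 88·r**2+75·r·k+56·r-27·k**2+63·k.
The cofactor groups again: 88·r**2+75·r·k+56·r-27·k**2+63·k = 8·r·(11·r-3·k+7) + 9·k·(11·r-3·k+7); both groups contain (11·r-3·k+7), giving (8·r+9·k)·(11·r-3·k+7).

(11·r-3·k+7)·(8·r+9·k)·(r+k)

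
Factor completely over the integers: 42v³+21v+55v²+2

Among the possible rational roots, v = −1/7 is a root, giving the factor (7v+1) and quotient 6v²+7v+2.
The remaining quadratic factors as (2v+1)(3v+2).

(2v+1)(3v+2)(7v+1)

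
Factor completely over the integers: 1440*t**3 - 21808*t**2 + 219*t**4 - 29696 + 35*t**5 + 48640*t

Trying the rational-root candidates, t = 8/7 is a root, so (7*t - 8) is a factor; dividing leaves 5*t**4 + 37*t**3 + 248*t**2 - 2832*t + 3712.
Then t = 4 is a root, so (t - 4) is a factor; dividing leaves 5*t**3 + 57*t**2 + 476*t - 928.
Continuing, t = 8/5 is a root, giving the factor (5*t - 8) and quotient t**2 + 13*t + 116.
The quadratic t**2 + 13*t + 116 has discriminant -295 < 0 and is irreducible over ℤ.

(5*t - 8)*(7*t - 8)*(t - 4)*(t**2 + 13*t + 116)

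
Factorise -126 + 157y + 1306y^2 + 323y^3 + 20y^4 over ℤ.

(4y - 1)(5y + 2)(y + 7)(y + 9)

Among the possible rational roots, y = -2/5 is a root, so (5y + 2) divides it; the quotient is 4y^3 + 63y^2 + 236y - 63.
Next, y = -9 is a root, so (y + 9) divides it; the quotient is 4y^2 + 27y - 7.
The remaining quadratic factors as (y + 7)(4y - 1).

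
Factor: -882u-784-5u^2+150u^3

Testing divisors of the constant over divisors of the leading coefficient, u = -8/5 is a root, so (5u+8) is a factor; dividing leaves 30u^2-49u-98.
The remaining quadratic factors as (5u-14)(6u+7).

(5u+8)(5u-14)(6u+7)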